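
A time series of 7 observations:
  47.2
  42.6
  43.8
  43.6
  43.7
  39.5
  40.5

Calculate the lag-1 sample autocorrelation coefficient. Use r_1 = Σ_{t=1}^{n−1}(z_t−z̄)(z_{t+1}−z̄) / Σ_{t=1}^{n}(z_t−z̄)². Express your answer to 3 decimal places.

0.137

Mean z̄ = (47.2 + 42.6 + 43.8 + 43.6 + 43.7 + 39.5 + 40.5)/7 = 42.9857
Deviations from mean: 4.2143, -0.3857, 0.8143, 0.6143, 0.7143, -3.4857, -2.4857
Σ(z_t−z̄)(z_{t+1}−z̄) = (-1.6255) + (-0.3141) + (0.5002) + (0.4388) + (-2.4898) + (8.6645) = 5.1741
Denominator Σ(z_t−z̄)² = 37.7886
r_1 = 5.1741 / 37.7886 = 0.137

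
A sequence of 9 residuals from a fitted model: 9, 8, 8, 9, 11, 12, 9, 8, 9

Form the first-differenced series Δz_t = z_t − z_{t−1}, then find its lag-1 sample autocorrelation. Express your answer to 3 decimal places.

0.167

First differences Δz: -1, 0, 1, 2, 1, -3, -1, 1
Mean of differences = 0.0000
Numerator Σ(Δz_t−Δz̄)(Δz_{t+1}−Δz̄) = 3.0000
Denominator Σ(Δz_t−Δz̄)² = 18.0000
r_1(Δz) = 3.0000 / 18.0000 = 0.167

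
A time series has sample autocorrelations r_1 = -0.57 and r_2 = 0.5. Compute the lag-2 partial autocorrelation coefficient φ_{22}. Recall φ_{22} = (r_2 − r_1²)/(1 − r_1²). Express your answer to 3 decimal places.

φ_{22} = (r_2 − r_1²) / (1 − r_1²)
r_1² = (-0.57)² = 0.3249
Numerator = 0.5 − 0.3249 = 0.1751; denominator = 1 − 0.3249 = 0.6751
φ_{22} = 0.1751 / 0.6751 = 0.259

0.259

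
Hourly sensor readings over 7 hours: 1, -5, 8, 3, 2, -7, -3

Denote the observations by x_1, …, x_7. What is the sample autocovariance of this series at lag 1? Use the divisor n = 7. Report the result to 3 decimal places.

-1.125

Mean x̄ = (1 − 5 + 8 + 3 + 2 − 7 − 3)/7 = -0.1429
Deviations: 1.1429, -4.8571, 8.1429, 3.1429, 2.1429, -6.8571, -2.8571
Σ_{t=1}^{6}(x_t−x̄)(x_{t+1}−x̄) = -7.8776
γ_1 = -7.8776 / 7 = -1.125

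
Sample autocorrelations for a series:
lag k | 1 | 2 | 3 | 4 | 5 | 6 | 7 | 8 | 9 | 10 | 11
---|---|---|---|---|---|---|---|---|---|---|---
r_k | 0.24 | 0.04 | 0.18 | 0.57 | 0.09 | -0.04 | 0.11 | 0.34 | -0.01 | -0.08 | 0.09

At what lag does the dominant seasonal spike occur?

4

The largest autocorrelation is r_4 = 0.57, with a weaker echo at lag 8 (0.34); the remaining lags stay at or below 0.24. The elevated value at lag 1 (0.24), dropping to 0.04 at lag 2, reflects decaying short-term dependence rather than seasonality.
The dominant spike at lag 4 indicates a seasonal period of 4.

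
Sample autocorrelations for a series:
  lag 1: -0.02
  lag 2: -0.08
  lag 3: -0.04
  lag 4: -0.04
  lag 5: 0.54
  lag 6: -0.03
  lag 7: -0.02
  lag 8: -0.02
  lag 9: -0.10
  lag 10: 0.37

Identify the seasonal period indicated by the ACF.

5

The largest autocorrelation is r_5 = 0.54, with a weaker echo at lag 10 (0.37); the remaining lags stay at or below -0.02.
The dominant spike at lag 5 indicates a seasonal period of 5.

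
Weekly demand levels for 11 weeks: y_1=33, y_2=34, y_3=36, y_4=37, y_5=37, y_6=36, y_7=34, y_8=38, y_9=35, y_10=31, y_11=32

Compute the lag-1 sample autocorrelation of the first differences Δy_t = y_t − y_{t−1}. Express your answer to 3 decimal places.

-0.119

First differences Δy: 1, 2, 1, 0, -1, -2, 4, -3, -4, 1
Mean of differences = -0.1000
Numerator Σ(Δy_t−Δȳ)(Δy_{t+1}−Δȳ) = -6.3100
Denominator Σ(Δy_t−Δȳ)² = 52.9000
r_1(Δy) = -6.3100 / 52.9000 = -0.119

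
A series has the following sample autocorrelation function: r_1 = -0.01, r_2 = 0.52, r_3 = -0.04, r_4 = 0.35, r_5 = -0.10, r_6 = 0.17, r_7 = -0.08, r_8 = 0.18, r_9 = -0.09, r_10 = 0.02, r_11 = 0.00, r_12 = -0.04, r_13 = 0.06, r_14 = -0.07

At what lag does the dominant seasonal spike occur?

The largest autocorrelation is r_2 = 0.52, with weaker echoes at lags 4 (0.35), 6 (0.17) and 8 (0.18); the remaining lags stay at or below 0.06.
The dominant spike at lag 2 indicates a seasonal period of 2.

2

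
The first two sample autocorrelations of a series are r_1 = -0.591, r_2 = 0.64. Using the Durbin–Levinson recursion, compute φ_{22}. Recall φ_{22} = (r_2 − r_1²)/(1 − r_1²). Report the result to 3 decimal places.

0.447

φ_{22} = (r_2 − r_1²) / (1 − r_1²)
r_1² = (-0.591)² = 0.349281
Numerator = 0.64 − 0.3493 = 0.2907; denominator = 1 − 0.3493 = 0.6507
φ_{22} = 0.2907 / 0.6507 = 0.447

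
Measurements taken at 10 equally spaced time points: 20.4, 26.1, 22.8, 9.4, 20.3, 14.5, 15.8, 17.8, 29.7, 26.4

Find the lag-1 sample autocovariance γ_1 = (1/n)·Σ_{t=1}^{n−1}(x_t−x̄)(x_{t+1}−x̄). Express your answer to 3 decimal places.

Mean x̄ = (20.4 + 26.1 + 22.8 + 9.4 + 20.3 + 14.5 + 15.8 + 17.8 + 29.7 + 26.4)/10 = 20.3200
Σ_{t=1}^{9}(x_t−x̄)(x_{t+1}−x̄) = 59.1396
γ_1 = 59.1396 / 10 = 5.914

5.914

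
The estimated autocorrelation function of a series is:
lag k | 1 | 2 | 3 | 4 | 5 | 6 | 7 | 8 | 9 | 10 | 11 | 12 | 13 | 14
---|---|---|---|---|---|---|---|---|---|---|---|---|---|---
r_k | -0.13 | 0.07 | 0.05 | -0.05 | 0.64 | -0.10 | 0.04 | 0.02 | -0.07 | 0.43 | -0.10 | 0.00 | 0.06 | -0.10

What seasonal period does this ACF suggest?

The largest autocorrelation is r_5 = 0.64, with a weaker echo at lag 10 (0.43); the remaining lags stay at or below 0.07.
The dominant spike at lag 5 indicates a seasonal period of 5.

5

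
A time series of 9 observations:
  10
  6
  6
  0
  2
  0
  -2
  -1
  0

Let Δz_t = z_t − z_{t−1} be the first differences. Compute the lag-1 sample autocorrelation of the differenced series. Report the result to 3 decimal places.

First differences Δz: -4, 0, -6, 2, -2, -2, 1, 1
Mean of differences = -1.2500
Numerator Σ(Δz_t−Δz̄)(Δz_{t+1}−Δz̄) = -23.3125
Denominator Σ(Δz_t−Δz̄)² = 53.5000
r_1(Δz) = -23.3125 / 53.5000 = -0.436

-0.436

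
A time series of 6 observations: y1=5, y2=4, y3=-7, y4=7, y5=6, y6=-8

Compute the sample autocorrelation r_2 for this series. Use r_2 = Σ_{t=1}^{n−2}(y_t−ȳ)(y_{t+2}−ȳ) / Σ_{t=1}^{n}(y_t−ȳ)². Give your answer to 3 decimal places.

-0.467

Mean ȳ = (5 + 4 − 7 + 7 + 6 − 8)/6 = 1.1667
Deviations from mean: 3.8333, 2.8333, -8.1667, 5.8333, 4.8333, -9.1667
Numerator Σ_{t=1}^{4}(y_t−ȳ)(y_{t+2}−ȳ) = -107.7222
Denominator Σ(y_t−ȳ)² = 230.8333
r_2 = -107.7222 / 230.8333 = -0.467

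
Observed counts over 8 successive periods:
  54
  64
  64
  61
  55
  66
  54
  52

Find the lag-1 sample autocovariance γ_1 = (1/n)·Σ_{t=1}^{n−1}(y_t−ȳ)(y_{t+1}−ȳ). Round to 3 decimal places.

Mean ȳ = (54 + 64 + 64 + 61 + 55 + 66 + 54 + 52)/8 = 58.7500
Deviations: -4.7500, 5.2500, 5.2500, 2.2500, -3.7500, 7.2500, -4.7500, -6.7500
Σ_{t=1}^{7}(y_t−ȳ)(y_{t+1}−ȳ) = -23.5625
γ_1 = -23.5625 / 8 = -2.945

-2.945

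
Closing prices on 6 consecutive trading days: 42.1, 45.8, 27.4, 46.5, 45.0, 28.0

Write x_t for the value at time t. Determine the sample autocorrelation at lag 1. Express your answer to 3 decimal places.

-0.414

Mean x̄ = (42.1 + 45.8 + 27.4 + 46.5 + 45.0 + 28.0)/6 = 39.1333
Deviations from mean: 2.9667, 6.6667, -11.7333, 7.3667, 5.8667, -11.1333
Numerator Σ_{t=1}^{5}(x_t−x̄)(x_{t+1}−x̄) = -166.9778
Denominator Σ(x_t−x̄)² = 403.5533
r_1 = -166.9778 / 403.5533 = -0.414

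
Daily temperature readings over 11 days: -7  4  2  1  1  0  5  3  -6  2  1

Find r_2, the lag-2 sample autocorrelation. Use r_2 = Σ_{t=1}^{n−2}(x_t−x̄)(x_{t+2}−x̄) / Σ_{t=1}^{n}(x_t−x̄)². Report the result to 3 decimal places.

-0.258

Mean x̄ = (-7 + 4 + 2 + 1 + 1 + 0 + 5 + 3 − 6 + 2 + 1)/11 = 0.5455
Numerator Σ_{t=1}^{9}(x_t−x̄)(x_{t+2}−x̄) = -36.8678
Denominator Σ(x_t−x̄)² = 142.7273
r_2 = -36.8678 / 142.7273 = -0.258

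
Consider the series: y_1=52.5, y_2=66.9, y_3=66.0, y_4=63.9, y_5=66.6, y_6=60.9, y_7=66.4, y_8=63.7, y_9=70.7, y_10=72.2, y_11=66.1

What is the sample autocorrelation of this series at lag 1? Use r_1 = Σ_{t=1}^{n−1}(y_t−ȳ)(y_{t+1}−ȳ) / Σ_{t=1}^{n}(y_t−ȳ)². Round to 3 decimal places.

0.006

Mean ȳ = (52.5 + 66.9 + 66.0 + 63.9 + 66.6 + 60.9 + 66.4 + 63.7 + 70.7 + 72.2 + 66.1)/11 = 65.0818
Numerator Σ_{t=1}^{10}(y_t−ȳ)(y_{t+1}−ȳ) = 1.7069
Denominator Σ(y_t−ȳ)² = 270.5564
r_1 = 1.7069 / 270.5564 = 0.006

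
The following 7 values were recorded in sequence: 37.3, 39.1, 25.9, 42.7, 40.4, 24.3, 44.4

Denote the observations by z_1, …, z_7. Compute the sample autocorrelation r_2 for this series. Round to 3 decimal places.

Mean z̄ = (37.3 + 39.1 + 25.9 + 42.7 + 40.4 + 24.3 + 44.4)/7 = 36.3000
Deviations from mean: 1.0000, 2.8000, -10.4000, 6.4000, 4.1000, -12.0000, 8.1000
Σ(z_t−z̄)(z_{t+2}−z̄) = (-10.4000) + (17.9200) + (-42.6400) + (-76.8000) + (33.2100) = -78.7100
Denominator Σ(z_t−z̄)² = 384.3800
r_2 = -78.7100 / 384.3800 = -0.205

-0.205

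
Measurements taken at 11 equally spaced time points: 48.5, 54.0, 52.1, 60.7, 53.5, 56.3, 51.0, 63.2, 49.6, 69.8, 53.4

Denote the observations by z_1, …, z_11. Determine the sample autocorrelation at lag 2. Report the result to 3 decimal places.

Mean z̄ = (48.5 + 54.0 + 52.1 + 60.7 + 53.5 + 56.3 + 51.0 + 63.2 + 49.6 + 69.8 + 53.4)/11 = 55.6455
Numerator Σ_{t=1}^{9}(z_t−z̄)(z_{t+2}−z̄) = 191.4331
Denominator Σ(z_t−z̄)² = 417.5073
r_2 = 191.4331 / 417.5073 = 0.459

0.459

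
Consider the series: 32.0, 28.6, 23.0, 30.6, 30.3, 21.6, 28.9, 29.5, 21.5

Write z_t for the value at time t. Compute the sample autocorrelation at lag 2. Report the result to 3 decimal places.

Mean z̄ = (32.0 + 28.6 + 23.0 + 30.6 + 30.3 + 21.6 + 28.9 + 29.5 + 21.5)/9 = 27.3333
Numerator Σ_{t=1}^{7}(z_t−z̄)(z_{t+2}−z̄) = -64.5822
Denominator Σ(z_t−z̄)² = 135.6800
r_2 = -64.5822 / 135.6800 = -0.476

-0.476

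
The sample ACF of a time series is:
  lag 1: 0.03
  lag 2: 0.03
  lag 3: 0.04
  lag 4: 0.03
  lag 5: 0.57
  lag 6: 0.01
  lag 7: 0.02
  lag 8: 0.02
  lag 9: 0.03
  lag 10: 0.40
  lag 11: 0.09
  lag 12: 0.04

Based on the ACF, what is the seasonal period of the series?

5

The largest autocorrelation is r_5 = 0.57, with a weaker echo at lag 10 (0.40); the remaining lags stay at or below 0.09.
The dominant spike at lag 5 indicates a seasonal period of 5.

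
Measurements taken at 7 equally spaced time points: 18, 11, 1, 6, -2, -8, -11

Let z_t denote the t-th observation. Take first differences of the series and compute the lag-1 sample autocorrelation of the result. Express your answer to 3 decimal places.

-0.484

First differences Δz: -7, -10, 5, -8, -6, -3
Mean of differences = -4.8333
Numerator Σ(Δz_t−Δz̄)(Δz_{t+1}−Δz̄) = -69.1944
Denominator Σ(Δz_t−Δz̄)² = 142.8333
r_1(Δz) = -69.1944 / 142.8333 = -0.484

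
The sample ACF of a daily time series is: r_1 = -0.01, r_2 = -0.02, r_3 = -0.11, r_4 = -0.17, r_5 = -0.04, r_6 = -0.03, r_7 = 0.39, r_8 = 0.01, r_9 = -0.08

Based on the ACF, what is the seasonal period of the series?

The largest autocorrelation is r_7 = 0.39; the remaining lags stay at or below 0.01.
The dominant spike at lag 7 indicates a seasonal period of 7.

7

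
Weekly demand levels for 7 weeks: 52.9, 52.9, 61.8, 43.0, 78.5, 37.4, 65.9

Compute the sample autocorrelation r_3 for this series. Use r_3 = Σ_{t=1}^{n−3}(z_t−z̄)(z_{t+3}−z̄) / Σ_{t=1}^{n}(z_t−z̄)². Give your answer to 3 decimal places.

Mean z̄ = (52.9 + 52.9 + 61.8 + 43.0 + 78.5 + 37.4 + 65.9)/7 = 56.0571
Σ(z_t−z̄)(z_{t+3}−z̄) = (41.2233) + (-70.8553) + (-107.1453) + (-128.5196) = -265.2969
Denominator Σ(z_t−z̄)² = 1172.0571
r_3 = -265.2969 / 1172.0571 = -0.226

-0.226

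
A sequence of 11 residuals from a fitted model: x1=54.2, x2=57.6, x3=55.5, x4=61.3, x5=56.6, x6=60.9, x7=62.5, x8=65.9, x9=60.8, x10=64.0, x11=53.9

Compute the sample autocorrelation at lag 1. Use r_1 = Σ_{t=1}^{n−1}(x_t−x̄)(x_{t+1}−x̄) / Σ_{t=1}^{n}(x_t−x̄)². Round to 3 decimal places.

0.089

Mean x̄ = (54.2 + 57.6 + 55.5 + 61.3 + 56.6 + 60.9 + 62.5 + 65.9 + 60.8 + 64.0 + 53.9)/11 = 59.3818
Numerator Σ_{t=1}^{10}(x_t−x̄)(x_{t+1}−x̄) = 14.6806
Denominator Σ(x_t−x̄)² = 164.4164
r_1 = 14.6806 / 164.4164 = 0.089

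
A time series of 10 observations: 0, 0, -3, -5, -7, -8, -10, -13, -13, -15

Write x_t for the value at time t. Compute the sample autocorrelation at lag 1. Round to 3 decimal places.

0.719

Mean x̄ = (0 + 0 − 3 − 5 − 7 − 8 − 10 − 13 − 13 − 15)/10 = -7.4000
Numerator Σ_{t=1}^{9}(x_t−x̄)(x_{t+1}−x̄) = 188.6400
Denominator Σ(x_t−x̄)² = 262.4000
r_1 = 188.6400 / 262.4000 = 0.719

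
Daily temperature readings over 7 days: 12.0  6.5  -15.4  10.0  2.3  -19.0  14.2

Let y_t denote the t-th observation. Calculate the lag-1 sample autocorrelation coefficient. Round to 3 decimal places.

Mean ȳ = (12.0 + 6.5 − 15.4 + 10.0 + 2.3 − 19.0 + 14.2)/7 = 1.5143
Deviations from mean: 10.4857, 4.9857, -16.9143, 8.4857, 0.7857, -20.5143, 12.6857
Σ(y_t−ȳ)(y_{t+1}−ȳ) = (52.2788) + (-84.3298) + (-143.5298) + (6.6673) + (-16.1184) + (-260.2384) = -445.2702
Denominator Σ(y_t−ȳ)² = 1075.2886
r_1 = -445.2702 / 1075.2886 = -0.414

-0.414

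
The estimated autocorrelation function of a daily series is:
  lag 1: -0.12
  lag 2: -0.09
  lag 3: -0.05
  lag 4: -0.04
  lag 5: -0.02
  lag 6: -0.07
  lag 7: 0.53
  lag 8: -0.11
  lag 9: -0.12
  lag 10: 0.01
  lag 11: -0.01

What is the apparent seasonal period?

7

The largest autocorrelation is r_7 = 0.53; the remaining lags stay at or below 0.01.
The dominant spike at lag 7 indicates a seasonal period of 7.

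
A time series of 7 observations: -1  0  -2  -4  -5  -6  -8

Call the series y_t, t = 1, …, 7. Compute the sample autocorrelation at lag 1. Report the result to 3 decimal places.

Mean ȳ = (-1 + 0 − 2 − 4 − 5 − 6 − 8)/7 = -3.7143
Numerator Σ_{t=1}^{6}(y_t−ȳ)(y_{t+1}−ȳ) = 29.0612
Denominator Σ(y_t−ȳ)² = 49.4286
r_1 = 29.0612 / 49.4286 = 0.588

0.588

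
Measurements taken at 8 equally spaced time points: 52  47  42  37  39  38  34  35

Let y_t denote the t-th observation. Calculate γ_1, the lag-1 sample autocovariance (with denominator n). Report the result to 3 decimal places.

17.531

Mean ȳ = (52 + 47 + 42 + 37 + 39 + 38 + 34 + 35)/8 = 40.5000
Deviations: 11.5000, 6.5000, 1.5000, -3.5000, -1.5000, -2.5000, -6.5000, -5.5000
Σ_{t=1}^{7}(y_t−ȳ)(y_{t+1}−ȳ) = 140.2500
γ_1 = 140.2500 / 8 = 17.531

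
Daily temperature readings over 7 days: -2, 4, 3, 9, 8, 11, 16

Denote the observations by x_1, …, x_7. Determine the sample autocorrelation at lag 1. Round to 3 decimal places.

0.351

Mean x̄ = (-2 + 4 + 3 + 9 + 8 + 11 + 16)/7 = 7.0000
Deviations from mean: -9.0000, -3.0000, -4.0000, 2.0000, 1.0000, 4.0000, 9.0000
Σ(x_t−x̄)(x_{t+1}−x̄) = (27.0000) + (12.0000) + (-8.0000) + (2.0000) + (4.0000) + (36.0000) = 73.0000
Denominator Σ(x_t−x̄)² = 208.0000
r_1 = 73.0000 / 208.0000 = 0.351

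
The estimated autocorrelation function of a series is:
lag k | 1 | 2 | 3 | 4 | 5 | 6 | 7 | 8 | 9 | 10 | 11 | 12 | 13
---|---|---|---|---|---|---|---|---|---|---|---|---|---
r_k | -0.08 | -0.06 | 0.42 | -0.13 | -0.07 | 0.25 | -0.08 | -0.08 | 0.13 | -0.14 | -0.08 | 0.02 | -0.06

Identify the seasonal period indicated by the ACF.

3

The largest autocorrelation is r_3 = 0.42, with a weaker echo at lag 6 (0.25); the remaining lags stay at or below 0.13.
The dominant spike at lag 3 indicates a seasonal period of 3.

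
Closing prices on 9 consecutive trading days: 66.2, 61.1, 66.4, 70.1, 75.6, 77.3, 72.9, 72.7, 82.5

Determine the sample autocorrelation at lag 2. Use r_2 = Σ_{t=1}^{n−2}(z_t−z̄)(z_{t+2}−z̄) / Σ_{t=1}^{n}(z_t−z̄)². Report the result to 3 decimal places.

Mean z̄ = (66.2 + 61.1 + 66.4 + 70.1 + 75.6 + 77.3 + 72.9 + 72.7 + 82.5)/9 = 71.6444
Σ(z_t−z̄)(z_{t+2}−z̄) = (28.5531) + (16.2853) + (-20.7447) + (-8.7347) + (4.9664) + (5.9698) + (13.6298) = 39.9249
Denominator Σ(z_t−z̄)² = 338.8822
r_2 = 39.9249 / 338.8822 = 0.118

0.118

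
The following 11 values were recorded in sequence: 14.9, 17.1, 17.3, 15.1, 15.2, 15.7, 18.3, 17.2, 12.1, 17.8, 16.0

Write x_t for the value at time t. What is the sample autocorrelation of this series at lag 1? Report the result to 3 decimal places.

-0.316

Mean x̄ = (14.9 + 17.1 + 17.3 + 15.1 + 15.2 + 15.7 + 18.3 + 17.2 + 12.1 + 17.8 + 16.0)/11 = 16.0636
Numerator Σ_{t=1}^{10}(x_t−x̄)(x_{t+1}−x̄) = -9.7386
Denominator Σ(x_t−x̄)² = 30.7855
r_1 = -9.7386 / 30.7855 = -0.316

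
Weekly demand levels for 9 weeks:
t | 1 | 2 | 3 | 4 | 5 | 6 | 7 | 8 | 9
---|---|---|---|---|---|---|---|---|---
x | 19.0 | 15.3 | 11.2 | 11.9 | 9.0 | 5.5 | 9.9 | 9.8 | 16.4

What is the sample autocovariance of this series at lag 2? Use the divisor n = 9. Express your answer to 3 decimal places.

Mean x̄ = (19.0 + 15.3 + 11.2 + 11.9 + 9.0 + 5.5 + 9.9 + 9.8 + 16.4)/9 = 12.0000
Σ_{t=1}^{7}(x_t−x̄)(x_{t+2}−x̄) = 8.4800
γ_2 = 8.4800 / 9 = 0.942

0.942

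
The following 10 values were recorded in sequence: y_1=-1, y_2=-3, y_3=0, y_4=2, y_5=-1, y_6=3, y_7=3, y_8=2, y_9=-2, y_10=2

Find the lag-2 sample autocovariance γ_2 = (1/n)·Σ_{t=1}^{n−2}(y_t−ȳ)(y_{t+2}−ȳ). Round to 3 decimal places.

-0.400

Mean ȳ = (-1 − 3 + 0 + 2 − 1 + 3 + 3 + 2 − 2 + 2)/10 = 0.5000
Σ_{t=1}^{8}(y_t−ȳ)(y_{t+2}−ȳ) = -4.0000
γ_2 = -4.0000 / 10 = -0.400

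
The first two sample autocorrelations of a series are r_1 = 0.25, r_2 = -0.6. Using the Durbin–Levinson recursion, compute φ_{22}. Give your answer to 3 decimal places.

φ_{22} = (r_2 − r_1²) / (1 − r_1²)
r_1² = (0.25)² = 0.0625
Numerator = -0.6 − 0.0625 = -0.6625; denominator = 1 − 0.0625 = 0.9375
φ_{22} = -0.6625 / 0.9375 = -0.707

-0.707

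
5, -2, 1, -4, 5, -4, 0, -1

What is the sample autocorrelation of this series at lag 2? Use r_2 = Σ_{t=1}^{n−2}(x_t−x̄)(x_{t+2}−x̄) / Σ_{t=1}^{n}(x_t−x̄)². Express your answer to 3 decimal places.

0.432

Mean x̄ = (5 − 2 + 1 − 4 + 5 − 4 + 0 − 1)/8 = 0.0000
Deviations from mean: 5.0000, -2.0000, 1.0000, -4.0000, 5.0000, -4.0000, 0.0000, -1.0000
Numerator Σ_{t=1}^{6}(x_t−x̄)(x_{t+2}−x̄) = 38.0000
Denominator Σ(x_t−x̄)² = 88.0000
r_2 = 38.0000 / 88.0000 = 0.432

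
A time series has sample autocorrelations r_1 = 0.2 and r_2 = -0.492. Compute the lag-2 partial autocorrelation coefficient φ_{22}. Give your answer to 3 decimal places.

-0.554

φ_{22} = (r_2 − r_1²) / (1 − r_1²)
r_1² = (0.2)² = 0.04
Numerator = -0.492 − 0.0400 = -0.5320; denominator = 1 − 0.0400 = 0.9600
φ_{22} = -0.5320 / 0.9600 = -0.554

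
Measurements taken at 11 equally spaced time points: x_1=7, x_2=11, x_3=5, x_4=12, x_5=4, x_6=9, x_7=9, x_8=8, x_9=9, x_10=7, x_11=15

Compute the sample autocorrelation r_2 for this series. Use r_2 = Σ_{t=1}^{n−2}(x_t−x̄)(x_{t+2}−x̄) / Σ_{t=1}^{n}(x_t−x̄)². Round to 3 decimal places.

0.346

Mean x̄ = (7 + 11 + 5 + 12 + 4 + 9 + 9 + 8 + 9 + 7 + 15)/11 = 8.7273
Numerator Σ_{t=1}^{9}(x_t−x̄)(x_{t+2}−x̄) = 33.9421
Denominator Σ(x_t−x̄)² = 98.1818
r_2 = 33.9421 / 98.1818 = 0.346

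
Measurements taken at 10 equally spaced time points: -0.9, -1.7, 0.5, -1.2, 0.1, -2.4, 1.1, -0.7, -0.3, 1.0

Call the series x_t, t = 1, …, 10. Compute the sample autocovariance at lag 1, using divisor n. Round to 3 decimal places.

Mean x̄ = (-0.9 − 1.7 + 0.5 − 1.2 + 0.1 − 2.4 + 1.1 − 0.7 − 0.3 + 1.0)/10 = -0.4500
Σ_{t=1}^{9}(x_t−x̄)(x_{t+1}−x̄) = -6.0525
γ_1 = -6.0525 / 10 = -0.605

-0.605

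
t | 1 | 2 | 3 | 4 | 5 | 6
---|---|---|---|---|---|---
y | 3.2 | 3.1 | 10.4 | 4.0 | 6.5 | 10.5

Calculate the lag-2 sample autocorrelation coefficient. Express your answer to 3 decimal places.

-0.237

Mean ȳ = (3.2 + 3.1 + 10.4 + 4.0 + 6.5 + 10.5)/6 = 6.2833
Deviations from mean: -3.0833, -3.1833, 4.1167, -2.2833, 0.2167, 4.2167
Σ(y_t−ȳ)(y_{t+2}−ȳ) = (-12.6931) + (7.2686) + (0.8919) + (-9.6281) = -14.1606
Denominator Σ(y_t−ȳ)² = 59.6283
r_2 = -14.1606 / 59.6283 = -0.237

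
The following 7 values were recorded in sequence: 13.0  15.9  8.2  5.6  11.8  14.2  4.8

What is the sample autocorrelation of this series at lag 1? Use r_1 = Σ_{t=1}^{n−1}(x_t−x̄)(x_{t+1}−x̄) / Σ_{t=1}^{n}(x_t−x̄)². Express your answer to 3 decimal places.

-0.091

Mean x̄ = (13.0 + 15.9 + 8.2 + 5.6 + 11.8 + 14.2 + 4.8)/7 = 10.5000
Deviations from mean: 2.5000, 5.4000, -2.3000, -4.9000, 1.3000, 3.7000, -5.7000
Σ(x_t−x̄)(x_{t+1}−x̄) = (13.5000) + (-12.4200) + (11.2700) + (-6.3700) + (4.8100) + (-21.0900) = -10.3000
Denominator Σ(x_t−x̄)² = 112.5800
r_1 = -10.3000 / 112.5800 = -0.091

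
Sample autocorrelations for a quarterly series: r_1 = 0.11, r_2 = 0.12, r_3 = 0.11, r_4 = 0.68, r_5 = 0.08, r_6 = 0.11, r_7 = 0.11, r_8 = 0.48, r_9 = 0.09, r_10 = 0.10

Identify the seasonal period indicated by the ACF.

4

The largest autocorrelation is r_4 = 0.68, with a weaker echo at lag 8 (0.48); the remaining lags stay at or below 0.12.
The dominant spike at lag 4 indicates a seasonal period of 4.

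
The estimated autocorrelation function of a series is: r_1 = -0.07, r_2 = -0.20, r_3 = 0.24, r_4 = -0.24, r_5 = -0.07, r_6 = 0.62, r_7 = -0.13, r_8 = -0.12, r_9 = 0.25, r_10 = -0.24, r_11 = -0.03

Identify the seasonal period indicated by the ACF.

The largest autocorrelation is r_6 = 0.62; the remaining lags stay at or below 0.25.
The dominant spike at lag 6 indicates a seasonal period of 6.

6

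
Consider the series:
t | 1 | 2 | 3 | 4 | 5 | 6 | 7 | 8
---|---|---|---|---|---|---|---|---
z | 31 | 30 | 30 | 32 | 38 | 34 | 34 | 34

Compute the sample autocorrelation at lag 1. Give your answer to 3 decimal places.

0.393

Mean z̄ = (31 + 30 + 30 + 32 + 38 + 34 + 34 + 34)/8 = 32.8750
Numerator Σ_{t=1}^{7}(z_t−z̄)(z_{t+1}−z̄) = 19.9844
Denominator Σ(z_t−z̄)² = 50.8750
r_1 = 19.9844 / 50.8750 = 0.393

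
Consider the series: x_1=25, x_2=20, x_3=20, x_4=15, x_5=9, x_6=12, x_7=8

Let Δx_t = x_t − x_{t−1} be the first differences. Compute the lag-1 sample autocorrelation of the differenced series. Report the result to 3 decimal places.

-0.489

First differences Δx: -5, 0, -5, -6, 3, -4
Mean of differences = -2.8333
Numerator Σ(Δx_t−Δx̄)(Δx_{t+1}−Δx̄) = -30.6944
Denominator Σ(Δx_t−Δx̄)² = 62.8333
r_1(Δx) = -30.6944 / 62.8333 = -0.489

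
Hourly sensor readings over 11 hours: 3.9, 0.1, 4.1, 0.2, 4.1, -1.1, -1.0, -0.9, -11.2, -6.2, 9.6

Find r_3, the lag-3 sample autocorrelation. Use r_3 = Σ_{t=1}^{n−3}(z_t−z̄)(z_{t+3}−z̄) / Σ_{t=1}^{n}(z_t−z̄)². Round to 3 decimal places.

0.008

Mean z̄ = (3.9 + 0.1 + 4.1 + 0.2 + 4.1 − 1.1 − 1.0 − 0.9 − 11.2 − 6.2 + 9.6)/11 = 0.1455
Numerator Σ_{t=1}^{8}(z_t−z̄)(z_{t+3}−z̄) = 2.4174
Denominator Σ(z_t−z̄)² = 307.7073
r_3 = 2.4174 / 307.7073 = 0.008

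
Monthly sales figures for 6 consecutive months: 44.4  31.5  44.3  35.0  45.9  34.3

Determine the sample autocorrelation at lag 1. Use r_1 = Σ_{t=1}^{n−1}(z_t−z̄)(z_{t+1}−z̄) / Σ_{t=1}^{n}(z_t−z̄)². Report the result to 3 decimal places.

-0.813

Mean z̄ = (44.4 + 31.5 + 44.3 + 35.0 + 45.9 + 34.3)/6 = 39.2333
Deviations from mean: 5.1667, -7.7333, 5.0667, -4.2333, 6.6667, -4.9333
Numerator Σ_{t=1}^{5}(z_t−z̄)(z_{t+1}−z̄) = -161.6978
Denominator Σ(z_t−z̄)² = 198.8733
r_1 = -161.6978 / 198.8733 = -0.813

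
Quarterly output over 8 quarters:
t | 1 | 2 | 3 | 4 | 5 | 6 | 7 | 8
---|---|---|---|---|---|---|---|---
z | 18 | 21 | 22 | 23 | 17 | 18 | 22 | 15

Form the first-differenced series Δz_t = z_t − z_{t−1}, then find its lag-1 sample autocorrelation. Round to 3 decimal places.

-0.284

First differences Δz: 3, 1, 1, -6, 1, 4, -7
Mean of differences = -0.4286
Numerator Σ(Δz_t−Δz̄)(Δz_{t+1}−Δz̄) = -31.7551
Denominator Σ(Δz_t−Δz̄)² = 111.7143
r_1(Δz) = -31.7551 / 111.7143 = -0.284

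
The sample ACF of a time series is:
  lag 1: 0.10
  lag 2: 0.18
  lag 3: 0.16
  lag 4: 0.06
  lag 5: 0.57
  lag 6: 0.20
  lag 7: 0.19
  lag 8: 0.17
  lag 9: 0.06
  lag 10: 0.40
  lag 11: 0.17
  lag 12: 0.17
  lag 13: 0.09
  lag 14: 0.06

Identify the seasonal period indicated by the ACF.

5

The largest autocorrelation is r_5 = 0.57, with a weaker echo at lag 10 (0.40); the remaining lags stay at or below 0.20.
The dominant spike at lag 5 indicates a seasonal period of 5.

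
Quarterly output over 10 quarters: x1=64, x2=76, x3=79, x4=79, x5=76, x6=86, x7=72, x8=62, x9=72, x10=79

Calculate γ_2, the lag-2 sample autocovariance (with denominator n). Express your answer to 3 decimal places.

-17.950

Mean x̄ = (64 + 76 + 79 + 79 + 76 + 86 + 72 + 62 + 72 + 79)/10 = 74.5000
Σ_{t=1}^{8}(x_t−x̄)(x_{t+2}−x̄) = -179.5000
γ_2 = -179.5000 / 10 = -17.950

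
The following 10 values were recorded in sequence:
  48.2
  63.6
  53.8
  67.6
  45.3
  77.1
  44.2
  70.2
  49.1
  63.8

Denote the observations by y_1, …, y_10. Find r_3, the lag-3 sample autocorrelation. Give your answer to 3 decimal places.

-0.645

Mean ȳ = (48.2 + 63.6 + 53.8 + 67.6 + 45.3 + 77.1 + 44.2 + 70.2 + 49.1 + 63.8)/10 = 58.2900
Σ(y_t−ȳ)(y_{t+3}−ȳ) = (-93.9379) + (-68.9769) + (-84.4569) + (-131.1779) + (-154.7109) + (-172.8639) + (-77.6359) = -783.7603
Denominator Σ(y_t−ȳ)² = 1214.5890
r_3 = -783.7603 / 1214.5890 = -0.645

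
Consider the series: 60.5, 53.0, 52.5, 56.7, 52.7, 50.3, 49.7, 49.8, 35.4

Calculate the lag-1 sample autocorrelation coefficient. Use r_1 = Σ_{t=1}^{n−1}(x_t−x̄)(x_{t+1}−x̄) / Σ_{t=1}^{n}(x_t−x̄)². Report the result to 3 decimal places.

Mean x̄ = (60.5 + 53.0 + 52.5 + 56.7 + 52.7 + 50.3 + 49.7 + 49.8 + 35.4)/9 = 51.1778
Numerator Σ_{t=1}^{8}(x_t−x̄)(x_{t+1}−x̄) = 58.8395
Denominator Σ(x_t−x̄)² = 378.5756
r_1 = 58.8395 / 378.5756 = 0.155

0.155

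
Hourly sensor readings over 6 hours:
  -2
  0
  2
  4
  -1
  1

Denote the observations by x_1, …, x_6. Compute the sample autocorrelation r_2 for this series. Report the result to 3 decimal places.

Mean x̄ = (-2 + 0 + 2 + 4 − 1 + 1)/6 = 0.6667
Deviations from mean: -2.6667, -0.6667, 1.3333, 3.3333, -1.6667, 0.3333
Numerator Σ_{t=1}^{4}(x_t−x̄)(x_{t+2}−x̄) = -6.8889
Denominator Σ(x_t−x̄)² = 23.3333
r_2 = -6.8889 / 23.3333 = -0.295

-0.295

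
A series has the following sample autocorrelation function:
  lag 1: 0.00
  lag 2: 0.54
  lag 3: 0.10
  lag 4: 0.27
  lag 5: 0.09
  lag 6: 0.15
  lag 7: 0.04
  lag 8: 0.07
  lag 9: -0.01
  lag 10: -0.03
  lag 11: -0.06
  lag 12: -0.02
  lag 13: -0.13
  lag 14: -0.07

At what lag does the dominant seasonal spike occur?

2

The largest autocorrelation is r_2 = 0.54, with weaker echoes at lags 4 (0.27) and 6 (0.15); the remaining lags stay at or below 0.10.
The dominant spike at lag 2 indicates a seasonal period of 2.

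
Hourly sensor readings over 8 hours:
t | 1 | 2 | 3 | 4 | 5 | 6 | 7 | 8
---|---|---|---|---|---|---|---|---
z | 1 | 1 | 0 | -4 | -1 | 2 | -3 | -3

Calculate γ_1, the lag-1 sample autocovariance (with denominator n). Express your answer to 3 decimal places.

0.107

Mean z̄ = (1 + 1 + 0 − 4 − 1 + 2 − 3 − 3)/8 = -0.8750
Σ_{t=1}^{7}(z_t−z̄)(z_{t+1}−z̄) = 0.8594
γ_1 = 0.8594 / 8 = 0.107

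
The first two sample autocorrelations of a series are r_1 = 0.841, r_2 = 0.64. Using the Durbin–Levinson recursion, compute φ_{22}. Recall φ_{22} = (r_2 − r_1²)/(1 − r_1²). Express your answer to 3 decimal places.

φ_{22} = (r_2 − r_1²) / (1 − r_1²)
r_1² = (0.841)² = 0.707281
Numerator = 0.64 − 0.7073 = -0.0673; denominator = 1 − 0.7073 = 0.2927
φ_{22} = -0.0673 / 0.2927 = -0.230

-0.230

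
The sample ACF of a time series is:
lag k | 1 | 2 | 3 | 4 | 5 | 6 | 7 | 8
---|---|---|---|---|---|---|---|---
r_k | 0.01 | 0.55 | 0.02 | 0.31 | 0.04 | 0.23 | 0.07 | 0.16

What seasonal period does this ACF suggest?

2

The largest autocorrelation is r_2 = 0.55, with weaker echoes at lags 4 (0.31), 6 (0.23) and 8 (0.16); the remaining lags stay at or below 0.07.
The dominant spike at lag 2 indicates a seasonal period of 2.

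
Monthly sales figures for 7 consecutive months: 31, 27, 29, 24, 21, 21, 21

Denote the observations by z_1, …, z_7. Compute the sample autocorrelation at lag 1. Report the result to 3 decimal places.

0.492

Mean z̄ = (31 + 27 + 29 + 24 + 21 + 21 + 21)/7 = 24.8571
Deviations from mean: 6.1429, 2.1429, 4.1429, -0.8571, -3.8571, -3.8571, -3.8571
Σ(z_t−z̄)(z_{t+1}−z̄) = (13.1633) + (8.8776) + (-3.5510) + (3.3061) + (14.8776) + (14.8776) = 51.5510
Denominator Σ(z_t−z̄)² = 104.8571
r_1 = 51.5510 / 104.8571 = 0.492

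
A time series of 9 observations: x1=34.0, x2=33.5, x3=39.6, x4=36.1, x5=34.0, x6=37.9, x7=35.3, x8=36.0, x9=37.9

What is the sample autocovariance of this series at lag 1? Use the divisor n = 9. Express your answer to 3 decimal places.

-0.998

Mean x̄ = (34.0 + 33.5 + 39.6 + 36.1 + 34.0 + 37.9 + 35.3 + 36.0 + 37.9)/9 = 36.0333
Σ_{t=1}^{8}(x_t−x̄)(x_{t+1}−x̄) = -8.9844
γ_1 = -8.9844 / 9 = -0.998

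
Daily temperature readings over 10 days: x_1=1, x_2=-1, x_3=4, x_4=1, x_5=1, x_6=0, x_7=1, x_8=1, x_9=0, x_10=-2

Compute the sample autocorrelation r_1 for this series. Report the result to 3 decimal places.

-0.159

Mean x̄ = (1 − 1 + 4 + 1 + 1 + 0 + 1 + 1 + 0 − 2)/10 = 0.6000
Numerator Σ_{t=1}^{9}(x_t−x̄)(x_{t+1}−x̄) = -3.5600
Denominator Σ(x_t−x̄)² = 22.4000
r_1 = -3.5600 / 22.4000 = -0.159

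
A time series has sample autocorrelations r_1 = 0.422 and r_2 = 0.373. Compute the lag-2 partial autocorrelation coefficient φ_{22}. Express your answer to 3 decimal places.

0.237

φ_{22} = (r_2 − r_1²) / (1 − r_1²)
r_1² = (0.422)² = 0.178084
Numerator = 0.373 − 0.1781 = 0.1949; denominator = 1 − 0.1781 = 0.8219
φ_{22} = 0.1949 / 0.8219 = 0.237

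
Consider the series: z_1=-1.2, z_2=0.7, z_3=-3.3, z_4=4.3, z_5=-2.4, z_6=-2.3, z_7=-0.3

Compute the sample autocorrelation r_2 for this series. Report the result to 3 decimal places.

0.101

Mean z̄ = (-1.2 + 0.7 − 3.3 + 4.3 − 2.4 − 2.3 − 0.3)/7 = -0.6429
Deviations from mean: -0.5571, 1.3429, -2.6571, 4.9429, -1.7571, -1.6571, 0.3429
Σ(z_t−z̄)(z_{t+2}−z̄) = (1.4804) + (6.6376) + (4.6690) + (-8.1910) + (-0.6024) = 3.9935
Denominator Σ(z_t−z̄)² = 39.5571
r_2 = 3.9935 / 39.5571 = 0.101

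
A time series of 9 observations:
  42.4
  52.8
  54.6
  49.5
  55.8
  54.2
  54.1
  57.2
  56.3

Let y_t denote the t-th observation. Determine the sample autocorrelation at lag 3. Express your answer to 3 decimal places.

Mean ȳ = (42.4 + 52.8 + 54.6 + 49.5 + 55.8 + 54.2 + 54.1 + 57.2 + 56.3)/9 = 52.9889
Σ(y_t−ȳ)(y_{t+3}−ȳ) = (36.9435) + (-0.5310) + (1.9512) + (-3.8765) + (11.8379) + (4.0101) = 50.3352
Denominator Σ(y_t−ȳ)² = 166.2289
r_3 = 50.3352 / 166.2289 = 0.303

0.303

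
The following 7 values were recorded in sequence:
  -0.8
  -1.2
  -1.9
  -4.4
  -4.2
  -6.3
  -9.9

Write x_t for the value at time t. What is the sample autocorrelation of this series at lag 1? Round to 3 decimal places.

Mean x̄ = (-0.8 − 1.2 − 1.9 − 4.4 − 4.2 − 6.3 − 9.9)/7 = -4.1000
Deviations from mean: 3.3000, 2.9000, 2.2000, -0.3000, -0.1000, -2.2000, -5.8000
Σ(x_t−x̄)(x_{t+1}−x̄) = (9.5700) + (6.3800) + (-0.6600) + (0.0300) + (0.2200) + (12.7600) = 28.3000
Denominator Σ(x_t−x̄)² = 62.7200
r_1 = 28.3000 / 62.7200 = 0.451

0.451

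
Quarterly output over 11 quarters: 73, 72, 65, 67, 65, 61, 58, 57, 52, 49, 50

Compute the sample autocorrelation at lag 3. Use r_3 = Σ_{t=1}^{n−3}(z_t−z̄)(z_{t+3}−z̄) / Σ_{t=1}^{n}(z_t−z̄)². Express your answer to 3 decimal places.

Mean z̄ = (73 + 72 + 65 + 67 + 65 + 61 + 58 + 57 + 52 + 49 + 50)/11 = 60.8182
Numerator Σ_{t=1}^{8}(z_t−z̄)(z_{t+3}−z̄) = 162.4463
Denominator Σ(z_t−z̄)² = 703.6364
r_3 = 162.4463 / 703.6364 = 0.231

0.231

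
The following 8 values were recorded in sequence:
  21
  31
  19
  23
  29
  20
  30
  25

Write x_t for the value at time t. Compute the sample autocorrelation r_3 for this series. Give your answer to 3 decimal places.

0.332

Mean x̄ = (21 + 31 + 19 + 23 + 29 + 20 + 30 + 25)/8 = 24.7500
Σ(x_t−x̄)(x_{t+3}−x̄) = (6.5625) + (26.5625) + (27.3125) + (-9.1875) + (1.0625) = 52.3125
Denominator Σ(x_t−x̄)² = 157.5000
r_3 = 52.3125 / 157.5000 = 0.332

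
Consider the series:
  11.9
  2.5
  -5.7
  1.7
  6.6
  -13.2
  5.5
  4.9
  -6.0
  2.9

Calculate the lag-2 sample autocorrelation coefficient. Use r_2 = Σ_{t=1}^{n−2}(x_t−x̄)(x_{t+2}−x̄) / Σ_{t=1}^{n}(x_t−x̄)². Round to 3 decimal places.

-0.355

Mean x̄ = (11.9 + 2.5 − 5.7 + 1.7 + 6.6 − 13.2 + 5.5 + 4.9 − 6.0 + 2.9)/10 = 1.1100
Numerator Σ_{t=1}^{8}(x_t−x̄)(x_{t+2}−x̄) = -173.0522
Denominator Σ(x_t−x̄)² = 487.3890
r_2 = -173.0522 / 487.3890 = -0.355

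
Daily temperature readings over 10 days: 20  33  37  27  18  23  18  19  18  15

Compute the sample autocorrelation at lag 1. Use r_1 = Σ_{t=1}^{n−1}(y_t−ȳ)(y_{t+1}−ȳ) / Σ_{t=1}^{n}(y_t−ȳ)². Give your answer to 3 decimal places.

0.479

Mean ȳ = (20 + 33 + 37 + 27 + 18 + 23 + 18 + 19 + 18 + 15)/10 = 22.8000
Numerator Σ_{t=1}^{9}(y_t−ȳ)(y_{t+1}−ȳ) = 227.7600
Denominator Σ(y_t−ȳ)² = 475.6000
r_1 = 227.7600 / 475.6000 = 0.479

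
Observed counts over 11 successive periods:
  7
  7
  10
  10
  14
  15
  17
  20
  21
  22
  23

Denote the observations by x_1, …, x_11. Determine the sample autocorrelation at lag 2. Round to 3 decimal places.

0.498

Mean x̄ = (7 + 7 + 10 + 10 + 14 + 15 + 17 + 20 + 21 + 22 + 23)/11 = 15.0909
Numerator Σ_{t=1}^{9}(x_t−x̄)(x_{t+2}−x̄) = 177.8017
Denominator Σ(x_t−x̄)² = 356.9091
r_2 = 177.8017 / 356.9091 = 0.498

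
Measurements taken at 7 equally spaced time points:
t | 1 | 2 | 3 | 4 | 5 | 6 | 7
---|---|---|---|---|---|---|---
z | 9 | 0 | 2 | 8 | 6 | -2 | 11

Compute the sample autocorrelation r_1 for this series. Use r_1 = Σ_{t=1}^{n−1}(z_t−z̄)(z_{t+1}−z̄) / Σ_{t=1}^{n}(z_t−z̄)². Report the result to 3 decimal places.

Mean z̄ = (9 + 0 + 2 + 8 + 6 − 2 + 11)/7 = 4.8571
Deviations from mean: 4.1429, -4.8571, -2.8571, 3.1429, 1.1429, -6.8571, 6.1429
Σ(z_t−z̄)(z_{t+1}−z̄) = (-20.1224) + (13.8776) + (-8.9796) + (3.5918) + (-7.8367) + (-42.1224) = -61.5918
Denominator Σ(z_t−z̄)² = 144.8571
r_1 = -61.5918 / 144.8571 = -0.425

-0.425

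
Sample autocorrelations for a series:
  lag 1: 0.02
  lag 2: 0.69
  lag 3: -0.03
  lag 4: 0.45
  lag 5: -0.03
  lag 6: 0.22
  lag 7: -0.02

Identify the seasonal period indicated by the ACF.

The largest autocorrelation is r_2 = 0.69, with weaker echoes at lags 4 (0.45) and 6 (0.22); the remaining lags stay at or below 0.02.
The dominant spike at lag 2 indicates a seasonal period of 2.

2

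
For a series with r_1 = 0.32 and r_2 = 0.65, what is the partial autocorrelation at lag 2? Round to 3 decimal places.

φ_{22} = (r_2 − r_1²) / (1 − r_1²)
r_1² = (0.32)² = 0.1024
Numerator = 0.65 − 0.1024 = 0.5476; denominator = 1 − 0.1024 = 0.8976
φ_{22} = 0.5476 / 0.8976 = 0.610

0.610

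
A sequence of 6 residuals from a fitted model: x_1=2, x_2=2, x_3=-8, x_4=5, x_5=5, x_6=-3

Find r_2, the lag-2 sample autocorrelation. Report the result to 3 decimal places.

Mean x̄ = (2 + 2 − 8 + 5 + 5 − 3)/6 = 0.5000
Deviations from mean: 1.5000, 1.5000, -8.5000, 4.5000, 4.5000, -3.5000
Numerator Σ_{t=1}^{4}(x_t−x̄)(x_{t+2}−x̄) = -60.0000
Denominator Σ(x_t−x̄)² = 129.5000
r_2 = -60.0000 / 129.5000 = -0.463

-0.463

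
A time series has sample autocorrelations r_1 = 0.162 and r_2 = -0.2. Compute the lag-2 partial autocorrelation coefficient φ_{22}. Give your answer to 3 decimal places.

φ_{22} = (r_2 − r_1²) / (1 − r_1²)
r_1² = (0.162)² = 0.026244
Numerator = -0.2 − 0.0262 = -0.2262; denominator = 1 − 0.0262 = 0.9738
φ_{22} = -0.2262 / 0.9738 = -0.232

-0.232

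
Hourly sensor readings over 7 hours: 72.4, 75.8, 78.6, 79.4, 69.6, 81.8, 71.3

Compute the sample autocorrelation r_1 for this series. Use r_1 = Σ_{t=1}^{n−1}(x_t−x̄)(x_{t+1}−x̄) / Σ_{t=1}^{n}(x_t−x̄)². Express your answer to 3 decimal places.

-0.592

Mean x̄ = (72.4 + 75.8 + 78.6 + 79.4 + 69.6 + 81.8 + 71.3)/7 = 75.5571
Deviations from mean: -3.1571, 0.2429, 3.0429, 3.8429, -5.9571, 6.2429, -4.2571
Numerator Σ_{t=1}^{6}(x_t−x̄)(x_{t+1}−x̄) = -74.9933
Denominator Σ(x_t−x̄)² = 126.6371
r_1 = -74.9933 / 126.6371 = -0.592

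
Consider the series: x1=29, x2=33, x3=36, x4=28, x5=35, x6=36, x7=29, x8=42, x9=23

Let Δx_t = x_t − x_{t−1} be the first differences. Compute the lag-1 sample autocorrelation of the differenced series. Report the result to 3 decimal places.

-0.560

First differences Δx: 4, 3, -8, 7, 1, -7, 13, -19
Mean of differences = -0.7500
Numerator Σ(Δx_t−Δx̄)(Δx_{t+1}−Δx̄) = -399.8125
Denominator Σ(Δx_t−Δx̄)² = 713.5000
r_1(Δx) = -399.8125 / 713.5000 = -0.560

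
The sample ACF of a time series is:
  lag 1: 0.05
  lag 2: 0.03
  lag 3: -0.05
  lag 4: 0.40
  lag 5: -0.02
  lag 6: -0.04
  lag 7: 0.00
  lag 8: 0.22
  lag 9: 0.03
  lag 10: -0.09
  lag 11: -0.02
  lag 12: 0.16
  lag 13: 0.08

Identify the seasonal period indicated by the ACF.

The largest autocorrelation is r_4 = 0.40, with weaker echoes at lags 8 (0.22) and 12 (0.16); the remaining lags stay at or below 0.08.
The dominant spike at lag 4 indicates a seasonal period of 4.

4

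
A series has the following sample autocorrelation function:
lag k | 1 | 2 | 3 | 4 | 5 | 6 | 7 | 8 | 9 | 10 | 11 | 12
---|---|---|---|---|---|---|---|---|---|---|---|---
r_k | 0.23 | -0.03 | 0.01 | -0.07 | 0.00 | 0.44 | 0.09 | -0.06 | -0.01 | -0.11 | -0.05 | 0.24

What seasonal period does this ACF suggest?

The largest autocorrelation is r_6 = 0.44, with a weaker echo at lag 12 (0.24); the remaining lags stay at or below 0.23.
The dominant spike at lag 6 indicates a seasonal period of 6.

6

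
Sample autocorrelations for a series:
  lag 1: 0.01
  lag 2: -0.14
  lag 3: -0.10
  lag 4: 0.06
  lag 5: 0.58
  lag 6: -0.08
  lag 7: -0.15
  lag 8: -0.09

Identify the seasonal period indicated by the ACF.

5

The largest autocorrelation is r_5 = 0.58; the remaining lags stay at or below 0.06.
The dominant spike at lag 5 indicates a seasonal period of 5.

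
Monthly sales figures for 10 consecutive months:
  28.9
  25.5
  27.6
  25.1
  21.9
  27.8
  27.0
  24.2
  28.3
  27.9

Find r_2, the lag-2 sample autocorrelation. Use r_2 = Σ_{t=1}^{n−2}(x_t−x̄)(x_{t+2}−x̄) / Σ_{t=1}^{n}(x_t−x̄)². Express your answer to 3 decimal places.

Mean x̄ = (28.9 + 25.5 + 27.6 + 25.1 + 21.9 + 27.8 + 27.0 + 24.2 + 28.3 + 27.9)/10 = 26.4200
Numerator Σ_{t=1}^{8}(x_t−x̄)(x_{t+2}−x̄) = -10.8948
Denominator Σ(x_t−x̄)² = 43.4560
r_2 = -10.8948 / 43.4560 = -0.251

-0.251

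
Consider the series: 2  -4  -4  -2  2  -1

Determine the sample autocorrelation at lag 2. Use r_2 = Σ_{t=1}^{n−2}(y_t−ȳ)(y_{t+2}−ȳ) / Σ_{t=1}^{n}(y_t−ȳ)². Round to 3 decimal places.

-0.427

Mean ȳ = (2 − 4 − 4 − 2 + 2 − 1)/6 = -1.1667
Deviations from mean: 3.1667, -2.8333, -2.8333, -0.8333, 3.1667, 0.1667
Σ(y_t−ȳ)(y_{t+2}−ȳ) = (-8.9722) + (2.3611) + (-8.9722) + (-0.1389) = -15.7222
Denominator Σ(y_t−ȳ)² = 36.8333
r_2 = -15.7222 / 36.8333 = -0.427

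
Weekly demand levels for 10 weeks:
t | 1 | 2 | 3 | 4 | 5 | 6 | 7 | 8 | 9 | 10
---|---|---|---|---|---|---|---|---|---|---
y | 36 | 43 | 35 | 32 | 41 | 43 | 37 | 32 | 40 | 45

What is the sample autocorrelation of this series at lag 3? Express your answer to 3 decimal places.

Mean ȳ = (36 + 43 + 35 + 32 + 41 + 43 + 37 + 32 + 40 + 45)/10 = 38.4000
Σ(y_t−ȳ)(y_{t+3}−ȳ) = (15.3600) + (11.9600) + (-15.6400) + (8.9600) + (-16.6400) + (7.3600) + (-9.2400) = 2.1200
Denominator Σ(y_t−ȳ)² = 196.4000
r_3 = 2.1200 / 196.4000 = 0.011

0.011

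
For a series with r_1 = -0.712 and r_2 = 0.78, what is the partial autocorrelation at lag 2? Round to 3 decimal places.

φ_{22} = (r_2 − r_1²) / (1 − r_1²)
r_1² = (-0.712)² = 0.506944
Numerator = 0.78 − 0.5069 = 0.2731; denominator = 1 − 0.5069 = 0.4931
φ_{22} = 0.2731 / 0.4931 = 0.554

0.554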